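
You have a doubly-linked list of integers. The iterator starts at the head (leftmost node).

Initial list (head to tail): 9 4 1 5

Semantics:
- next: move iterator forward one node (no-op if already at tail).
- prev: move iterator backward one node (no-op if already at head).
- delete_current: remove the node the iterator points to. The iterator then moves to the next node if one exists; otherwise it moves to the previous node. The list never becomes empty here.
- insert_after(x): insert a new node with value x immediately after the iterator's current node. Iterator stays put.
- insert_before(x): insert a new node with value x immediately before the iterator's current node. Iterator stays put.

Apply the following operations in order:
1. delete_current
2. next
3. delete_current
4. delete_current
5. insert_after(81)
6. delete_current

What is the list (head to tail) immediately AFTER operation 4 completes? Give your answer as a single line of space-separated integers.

After 1 (delete_current): list=[4, 1, 5] cursor@4
After 2 (next): list=[4, 1, 5] cursor@1
After 3 (delete_current): list=[4, 5] cursor@5
After 4 (delete_current): list=[4] cursor@4

Answer: 4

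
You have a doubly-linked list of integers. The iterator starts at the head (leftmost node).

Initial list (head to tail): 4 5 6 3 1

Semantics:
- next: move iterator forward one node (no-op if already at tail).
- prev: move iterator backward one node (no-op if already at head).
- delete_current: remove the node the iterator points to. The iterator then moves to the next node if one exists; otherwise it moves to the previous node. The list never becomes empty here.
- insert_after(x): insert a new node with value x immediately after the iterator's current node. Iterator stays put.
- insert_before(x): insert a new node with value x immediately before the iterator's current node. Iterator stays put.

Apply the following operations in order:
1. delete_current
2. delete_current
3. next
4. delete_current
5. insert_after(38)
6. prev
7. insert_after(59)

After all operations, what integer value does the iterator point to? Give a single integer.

Answer: 6

Derivation:
After 1 (delete_current): list=[5, 6, 3, 1] cursor@5
After 2 (delete_current): list=[6, 3, 1] cursor@6
After 3 (next): list=[6, 3, 1] cursor@3
After 4 (delete_current): list=[6, 1] cursor@1
After 5 (insert_after(38)): list=[6, 1, 38] cursor@1
After 6 (prev): list=[6, 1, 38] cursor@6
After 7 (insert_after(59)): list=[6, 59, 1, 38] cursor@6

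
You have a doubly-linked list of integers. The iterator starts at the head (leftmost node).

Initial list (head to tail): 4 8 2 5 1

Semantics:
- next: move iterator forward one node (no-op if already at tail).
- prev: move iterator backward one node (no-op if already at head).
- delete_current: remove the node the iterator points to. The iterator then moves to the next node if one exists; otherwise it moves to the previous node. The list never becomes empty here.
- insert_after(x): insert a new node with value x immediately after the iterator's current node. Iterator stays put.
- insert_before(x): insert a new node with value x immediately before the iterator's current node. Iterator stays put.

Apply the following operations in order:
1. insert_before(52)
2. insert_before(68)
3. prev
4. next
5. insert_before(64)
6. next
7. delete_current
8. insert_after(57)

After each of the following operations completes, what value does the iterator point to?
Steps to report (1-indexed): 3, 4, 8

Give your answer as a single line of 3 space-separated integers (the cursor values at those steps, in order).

After 1 (insert_before(52)): list=[52, 4, 8, 2, 5, 1] cursor@4
After 2 (insert_before(68)): list=[52, 68, 4, 8, 2, 5, 1] cursor@4
After 3 (prev): list=[52, 68, 4, 8, 2, 5, 1] cursor@68
After 4 (next): list=[52, 68, 4, 8, 2, 5, 1] cursor@4
After 5 (insert_before(64)): list=[52, 68, 64, 4, 8, 2, 5, 1] cursor@4
After 6 (next): list=[52, 68, 64, 4, 8, 2, 5, 1] cursor@8
After 7 (delete_current): list=[52, 68, 64, 4, 2, 5, 1] cursor@2
After 8 (insert_after(57)): list=[52, 68, 64, 4, 2, 57, 5, 1] cursor@2

Answer: 68 4 2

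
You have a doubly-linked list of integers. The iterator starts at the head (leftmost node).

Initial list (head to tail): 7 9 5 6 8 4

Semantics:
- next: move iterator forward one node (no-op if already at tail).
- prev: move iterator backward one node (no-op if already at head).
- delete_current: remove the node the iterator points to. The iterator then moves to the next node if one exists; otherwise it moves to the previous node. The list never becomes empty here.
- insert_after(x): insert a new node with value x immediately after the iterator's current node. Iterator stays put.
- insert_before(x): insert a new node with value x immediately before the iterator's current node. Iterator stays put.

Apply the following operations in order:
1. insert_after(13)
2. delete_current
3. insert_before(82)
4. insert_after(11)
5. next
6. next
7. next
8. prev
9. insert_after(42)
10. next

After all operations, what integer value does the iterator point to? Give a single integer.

Answer: 42

Derivation:
After 1 (insert_after(13)): list=[7, 13, 9, 5, 6, 8, 4] cursor@7
After 2 (delete_current): list=[13, 9, 5, 6, 8, 4] cursor@13
After 3 (insert_before(82)): list=[82, 13, 9, 5, 6, 8, 4] cursor@13
After 4 (insert_after(11)): list=[82, 13, 11, 9, 5, 6, 8, 4] cursor@13
After 5 (next): list=[82, 13, 11, 9, 5, 6, 8, 4] cursor@11
After 6 (next): list=[82, 13, 11, 9, 5, 6, 8, 4] cursor@9
After 7 (next): list=[82, 13, 11, 9, 5, 6, 8, 4] cursor@5
After 8 (prev): list=[82, 13, 11, 9, 5, 6, 8, 4] cursor@9
After 9 (insert_after(42)): list=[82, 13, 11, 9, 42, 5, 6, 8, 4] cursor@9
After 10 (next): list=[82, 13, 11, 9, 42, 5, 6, 8, 4] cursor@42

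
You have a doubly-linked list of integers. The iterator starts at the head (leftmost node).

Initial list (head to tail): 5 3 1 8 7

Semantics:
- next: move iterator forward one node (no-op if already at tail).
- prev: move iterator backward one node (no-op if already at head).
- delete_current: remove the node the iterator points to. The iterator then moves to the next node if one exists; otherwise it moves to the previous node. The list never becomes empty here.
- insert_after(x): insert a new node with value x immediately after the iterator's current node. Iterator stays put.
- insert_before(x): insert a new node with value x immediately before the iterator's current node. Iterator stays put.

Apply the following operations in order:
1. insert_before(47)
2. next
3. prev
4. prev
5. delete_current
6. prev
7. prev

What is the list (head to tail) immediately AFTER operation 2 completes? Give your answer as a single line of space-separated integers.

Answer: 47 5 3 1 8 7

Derivation:
After 1 (insert_before(47)): list=[47, 5, 3, 1, 8, 7] cursor@5
After 2 (next): list=[47, 5, 3, 1, 8, 7] cursor@3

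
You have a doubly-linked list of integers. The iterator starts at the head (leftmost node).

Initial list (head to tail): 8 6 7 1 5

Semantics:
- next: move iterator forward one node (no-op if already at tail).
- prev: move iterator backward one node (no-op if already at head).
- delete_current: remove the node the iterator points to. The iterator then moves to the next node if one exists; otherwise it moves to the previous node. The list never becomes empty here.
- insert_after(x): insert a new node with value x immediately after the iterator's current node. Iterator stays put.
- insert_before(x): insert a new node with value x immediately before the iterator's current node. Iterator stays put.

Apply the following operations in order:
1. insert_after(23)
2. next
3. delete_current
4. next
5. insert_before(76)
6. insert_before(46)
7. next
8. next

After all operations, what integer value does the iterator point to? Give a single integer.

Answer: 5

Derivation:
After 1 (insert_after(23)): list=[8, 23, 6, 7, 1, 5] cursor@8
After 2 (next): list=[8, 23, 6, 7, 1, 5] cursor@23
After 3 (delete_current): list=[8, 6, 7, 1, 5] cursor@6
After 4 (next): list=[8, 6, 7, 1, 5] cursor@7
After 5 (insert_before(76)): list=[8, 6, 76, 7, 1, 5] cursor@7
After 6 (insert_before(46)): list=[8, 6, 76, 46, 7, 1, 5] cursor@7
After 7 (next): list=[8, 6, 76, 46, 7, 1, 5] cursor@1
After 8 (next): list=[8, 6, 76, 46, 7, 1, 5] cursor@5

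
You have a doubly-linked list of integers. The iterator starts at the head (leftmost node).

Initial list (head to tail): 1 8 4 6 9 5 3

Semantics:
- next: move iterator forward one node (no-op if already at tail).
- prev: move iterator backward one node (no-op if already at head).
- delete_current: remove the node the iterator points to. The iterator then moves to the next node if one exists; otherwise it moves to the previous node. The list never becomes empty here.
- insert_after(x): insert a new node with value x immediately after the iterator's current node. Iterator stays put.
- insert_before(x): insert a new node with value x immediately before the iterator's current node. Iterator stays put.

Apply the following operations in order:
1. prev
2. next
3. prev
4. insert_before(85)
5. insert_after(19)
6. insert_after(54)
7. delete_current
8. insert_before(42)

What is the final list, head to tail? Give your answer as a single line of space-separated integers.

Answer: 85 42 54 19 8 4 6 9 5 3

Derivation:
After 1 (prev): list=[1, 8, 4, 6, 9, 5, 3] cursor@1
After 2 (next): list=[1, 8, 4, 6, 9, 5, 3] cursor@8
After 3 (prev): list=[1, 8, 4, 6, 9, 5, 3] cursor@1
After 4 (insert_before(85)): list=[85, 1, 8, 4, 6, 9, 5, 3] cursor@1
After 5 (insert_after(19)): list=[85, 1, 19, 8, 4, 6, 9, 5, 3] cursor@1
After 6 (insert_after(54)): list=[85, 1, 54, 19, 8, 4, 6, 9, 5, 3] cursor@1
After 7 (delete_current): list=[85, 54, 19, 8, 4, 6, 9, 5, 3] cursor@54
After 8 (insert_before(42)): list=[85, 42, 54, 19, 8, 4, 6, 9, 5, 3] cursor@54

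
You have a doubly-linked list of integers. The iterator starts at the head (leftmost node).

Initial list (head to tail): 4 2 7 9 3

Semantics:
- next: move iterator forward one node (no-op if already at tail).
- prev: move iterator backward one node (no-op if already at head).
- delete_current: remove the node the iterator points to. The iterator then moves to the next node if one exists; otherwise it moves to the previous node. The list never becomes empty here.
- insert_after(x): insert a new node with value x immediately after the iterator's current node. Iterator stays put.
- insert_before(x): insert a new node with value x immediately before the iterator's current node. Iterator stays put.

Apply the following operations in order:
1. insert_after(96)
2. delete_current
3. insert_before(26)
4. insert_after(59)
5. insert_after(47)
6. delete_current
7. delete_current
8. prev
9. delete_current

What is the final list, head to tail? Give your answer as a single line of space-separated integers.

After 1 (insert_after(96)): list=[4, 96, 2, 7, 9, 3] cursor@4
After 2 (delete_current): list=[96, 2, 7, 9, 3] cursor@96
After 3 (insert_before(26)): list=[26, 96, 2, 7, 9, 3] cursor@96
After 4 (insert_after(59)): list=[26, 96, 59, 2, 7, 9, 3] cursor@96
After 5 (insert_after(47)): list=[26, 96, 47, 59, 2, 7, 9, 3] cursor@96
After 6 (delete_current): list=[26, 47, 59, 2, 7, 9, 3] cursor@47
After 7 (delete_current): list=[26, 59, 2, 7, 9, 3] cursor@59
After 8 (prev): list=[26, 59, 2, 7, 9, 3] cursor@26
After 9 (delete_current): list=[59, 2, 7, 9, 3] cursor@59

Answer: 59 2 7 9 3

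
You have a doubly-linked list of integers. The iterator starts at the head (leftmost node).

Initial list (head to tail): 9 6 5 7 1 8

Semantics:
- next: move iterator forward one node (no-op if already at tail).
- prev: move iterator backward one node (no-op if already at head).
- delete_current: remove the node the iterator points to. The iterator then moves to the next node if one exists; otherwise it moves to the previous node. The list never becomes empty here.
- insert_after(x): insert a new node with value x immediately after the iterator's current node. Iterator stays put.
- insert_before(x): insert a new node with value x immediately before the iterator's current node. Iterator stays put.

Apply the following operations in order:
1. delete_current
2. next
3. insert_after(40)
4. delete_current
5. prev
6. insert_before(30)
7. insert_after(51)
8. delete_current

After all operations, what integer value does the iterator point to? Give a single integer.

Answer: 51

Derivation:
After 1 (delete_current): list=[6, 5, 7, 1, 8] cursor@6
After 2 (next): list=[6, 5, 7, 1, 8] cursor@5
After 3 (insert_after(40)): list=[6, 5, 40, 7, 1, 8] cursor@5
After 4 (delete_current): list=[6, 40, 7, 1, 8] cursor@40
After 5 (prev): list=[6, 40, 7, 1, 8] cursor@6
After 6 (insert_before(30)): list=[30, 6, 40, 7, 1, 8] cursor@6
After 7 (insert_after(51)): list=[30, 6, 51, 40, 7, 1, 8] cursor@6
After 8 (delete_current): list=[30, 51, 40, 7, 1, 8] cursor@51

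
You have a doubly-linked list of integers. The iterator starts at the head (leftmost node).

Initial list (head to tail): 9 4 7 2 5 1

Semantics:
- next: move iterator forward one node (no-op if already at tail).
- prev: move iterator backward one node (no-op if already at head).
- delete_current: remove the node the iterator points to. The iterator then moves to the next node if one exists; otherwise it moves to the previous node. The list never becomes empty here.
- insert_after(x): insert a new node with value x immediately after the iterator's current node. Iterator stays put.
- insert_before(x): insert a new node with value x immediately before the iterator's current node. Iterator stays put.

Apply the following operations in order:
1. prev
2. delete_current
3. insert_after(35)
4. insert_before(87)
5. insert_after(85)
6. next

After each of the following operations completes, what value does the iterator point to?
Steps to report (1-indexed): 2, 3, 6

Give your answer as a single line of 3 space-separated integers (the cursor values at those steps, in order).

Answer: 4 4 85

Derivation:
After 1 (prev): list=[9, 4, 7, 2, 5, 1] cursor@9
After 2 (delete_current): list=[4, 7, 2, 5, 1] cursor@4
After 3 (insert_after(35)): list=[4, 35, 7, 2, 5, 1] cursor@4
After 4 (insert_before(87)): list=[87, 4, 35, 7, 2, 5, 1] cursor@4
After 5 (insert_after(85)): list=[87, 4, 85, 35, 7, 2, 5, 1] cursor@4
After 6 (next): list=[87, 4, 85, 35, 7, 2, 5, 1] cursor@85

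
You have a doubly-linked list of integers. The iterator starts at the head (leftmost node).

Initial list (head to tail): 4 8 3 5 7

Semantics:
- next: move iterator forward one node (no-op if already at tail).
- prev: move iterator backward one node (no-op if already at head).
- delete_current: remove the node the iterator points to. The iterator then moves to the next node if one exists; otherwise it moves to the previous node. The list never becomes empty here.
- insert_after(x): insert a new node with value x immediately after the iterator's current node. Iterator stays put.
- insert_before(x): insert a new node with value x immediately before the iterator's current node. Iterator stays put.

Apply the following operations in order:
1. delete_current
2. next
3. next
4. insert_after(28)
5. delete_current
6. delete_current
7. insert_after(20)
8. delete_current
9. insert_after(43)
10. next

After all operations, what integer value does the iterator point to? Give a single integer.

Answer: 43

Derivation:
After 1 (delete_current): list=[8, 3, 5, 7] cursor@8
After 2 (next): list=[8, 3, 5, 7] cursor@3
After 3 (next): list=[8, 3, 5, 7] cursor@5
After 4 (insert_after(28)): list=[8, 3, 5, 28, 7] cursor@5
After 5 (delete_current): list=[8, 3, 28, 7] cursor@28
After 6 (delete_current): list=[8, 3, 7] cursor@7
After 7 (insert_after(20)): list=[8, 3, 7, 20] cursor@7
After 8 (delete_current): list=[8, 3, 20] cursor@20
After 9 (insert_after(43)): list=[8, 3, 20, 43] cursor@20
After 10 (next): list=[8, 3, 20, 43] cursor@43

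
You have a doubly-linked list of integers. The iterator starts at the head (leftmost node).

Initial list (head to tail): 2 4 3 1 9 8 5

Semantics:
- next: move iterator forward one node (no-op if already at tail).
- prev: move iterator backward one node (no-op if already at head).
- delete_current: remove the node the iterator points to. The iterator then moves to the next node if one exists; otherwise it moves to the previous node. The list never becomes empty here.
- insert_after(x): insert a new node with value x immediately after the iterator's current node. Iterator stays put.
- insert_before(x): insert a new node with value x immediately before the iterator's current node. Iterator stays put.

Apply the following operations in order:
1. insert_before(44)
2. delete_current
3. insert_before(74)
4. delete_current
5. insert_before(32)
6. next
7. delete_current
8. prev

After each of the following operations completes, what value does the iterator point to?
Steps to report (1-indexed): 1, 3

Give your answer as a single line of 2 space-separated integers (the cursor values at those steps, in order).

After 1 (insert_before(44)): list=[44, 2, 4, 3, 1, 9, 8, 5] cursor@2
After 2 (delete_current): list=[44, 4, 3, 1, 9, 8, 5] cursor@4
After 3 (insert_before(74)): list=[44, 74, 4, 3, 1, 9, 8, 5] cursor@4
After 4 (delete_current): list=[44, 74, 3, 1, 9, 8, 5] cursor@3
After 5 (insert_before(32)): list=[44, 74, 32, 3, 1, 9, 8, 5] cursor@3
After 6 (next): list=[44, 74, 32, 3, 1, 9, 8, 5] cursor@1
After 7 (delete_current): list=[44, 74, 32, 3, 9, 8, 5] cursor@9
After 8 (prev): list=[44, 74, 32, 3, 9, 8, 5] cursor@3

Answer: 2 4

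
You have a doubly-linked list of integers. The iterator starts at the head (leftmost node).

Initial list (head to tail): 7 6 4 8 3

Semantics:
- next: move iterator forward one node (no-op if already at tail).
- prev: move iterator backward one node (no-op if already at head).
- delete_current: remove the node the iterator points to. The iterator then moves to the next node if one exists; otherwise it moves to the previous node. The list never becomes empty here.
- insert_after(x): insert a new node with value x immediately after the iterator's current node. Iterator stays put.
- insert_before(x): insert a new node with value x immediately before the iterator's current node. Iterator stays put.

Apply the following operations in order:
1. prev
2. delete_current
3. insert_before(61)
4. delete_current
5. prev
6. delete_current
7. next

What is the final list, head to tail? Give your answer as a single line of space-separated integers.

After 1 (prev): list=[7, 6, 4, 8, 3] cursor@7
After 2 (delete_current): list=[6, 4, 8, 3] cursor@6
After 3 (insert_before(61)): list=[61, 6, 4, 8, 3] cursor@6
After 4 (delete_current): list=[61, 4, 8, 3] cursor@4
After 5 (prev): list=[61, 4, 8, 3] cursor@61
After 6 (delete_current): list=[4, 8, 3] cursor@4
After 7 (next): list=[4, 8, 3] cursor@8

Answer: 4 8 3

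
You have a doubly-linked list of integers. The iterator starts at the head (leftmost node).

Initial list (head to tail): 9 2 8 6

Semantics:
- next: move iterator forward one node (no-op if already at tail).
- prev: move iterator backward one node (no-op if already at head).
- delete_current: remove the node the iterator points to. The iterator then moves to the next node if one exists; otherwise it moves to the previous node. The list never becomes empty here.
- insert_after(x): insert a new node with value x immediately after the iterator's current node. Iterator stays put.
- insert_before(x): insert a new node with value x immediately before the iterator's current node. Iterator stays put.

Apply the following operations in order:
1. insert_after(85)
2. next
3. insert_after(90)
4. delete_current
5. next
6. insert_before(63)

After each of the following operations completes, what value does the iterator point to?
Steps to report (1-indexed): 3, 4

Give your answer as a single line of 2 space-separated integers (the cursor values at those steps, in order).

Answer: 85 90

Derivation:
After 1 (insert_after(85)): list=[9, 85, 2, 8, 6] cursor@9
After 2 (next): list=[9, 85, 2, 8, 6] cursor@85
After 3 (insert_after(90)): list=[9, 85, 90, 2, 8, 6] cursor@85
After 4 (delete_current): list=[9, 90, 2, 8, 6] cursor@90
After 5 (next): list=[9, 90, 2, 8, 6] cursor@2
After 6 (insert_before(63)): list=[9, 90, 63, 2, 8, 6] cursor@2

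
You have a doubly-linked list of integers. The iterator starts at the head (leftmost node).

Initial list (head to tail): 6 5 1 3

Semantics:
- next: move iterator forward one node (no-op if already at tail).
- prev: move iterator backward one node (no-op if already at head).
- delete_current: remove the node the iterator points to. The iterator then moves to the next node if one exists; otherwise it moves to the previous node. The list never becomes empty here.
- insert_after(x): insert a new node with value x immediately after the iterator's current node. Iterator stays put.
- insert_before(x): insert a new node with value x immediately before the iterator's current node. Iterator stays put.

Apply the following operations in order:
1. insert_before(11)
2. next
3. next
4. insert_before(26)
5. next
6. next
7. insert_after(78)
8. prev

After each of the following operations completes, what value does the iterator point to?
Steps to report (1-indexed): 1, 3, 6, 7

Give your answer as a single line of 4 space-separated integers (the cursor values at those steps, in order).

Answer: 6 1 3 3

Derivation:
After 1 (insert_before(11)): list=[11, 6, 5, 1, 3] cursor@6
After 2 (next): list=[11, 6, 5, 1, 3] cursor@5
After 3 (next): list=[11, 6, 5, 1, 3] cursor@1
After 4 (insert_before(26)): list=[11, 6, 5, 26, 1, 3] cursor@1
After 5 (next): list=[11, 6, 5, 26, 1, 3] cursor@3
After 6 (next): list=[11, 6, 5, 26, 1, 3] cursor@3
After 7 (insert_after(78)): list=[11, 6, 5, 26, 1, 3, 78] cursor@3
After 8 (prev): list=[11, 6, 5, 26, 1, 3, 78] cursor@1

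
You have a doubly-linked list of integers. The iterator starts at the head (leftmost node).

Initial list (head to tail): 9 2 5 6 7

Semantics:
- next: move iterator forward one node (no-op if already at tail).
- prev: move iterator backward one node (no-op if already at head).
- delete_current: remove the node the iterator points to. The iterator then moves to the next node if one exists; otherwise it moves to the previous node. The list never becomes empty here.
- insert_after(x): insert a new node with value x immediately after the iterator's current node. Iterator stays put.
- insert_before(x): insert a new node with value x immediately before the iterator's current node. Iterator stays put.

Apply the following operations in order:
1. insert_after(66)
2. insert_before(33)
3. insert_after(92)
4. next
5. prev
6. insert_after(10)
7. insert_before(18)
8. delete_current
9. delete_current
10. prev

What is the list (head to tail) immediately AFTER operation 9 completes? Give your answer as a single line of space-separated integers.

After 1 (insert_after(66)): list=[9, 66, 2, 5, 6, 7] cursor@9
After 2 (insert_before(33)): list=[33, 9, 66, 2, 5, 6, 7] cursor@9
After 3 (insert_after(92)): list=[33, 9, 92, 66, 2, 5, 6, 7] cursor@9
After 4 (next): list=[33, 9, 92, 66, 2, 5, 6, 7] cursor@92
After 5 (prev): list=[33, 9, 92, 66, 2, 5, 6, 7] cursor@9
After 6 (insert_after(10)): list=[33, 9, 10, 92, 66, 2, 5, 6, 7] cursor@9
After 7 (insert_before(18)): list=[33, 18, 9, 10, 92, 66, 2, 5, 6, 7] cursor@9
After 8 (delete_current): list=[33, 18, 10, 92, 66, 2, 5, 6, 7] cursor@10
After 9 (delete_current): list=[33, 18, 92, 66, 2, 5, 6, 7] cursor@92

Answer: 33 18 92 66 2 5 6 7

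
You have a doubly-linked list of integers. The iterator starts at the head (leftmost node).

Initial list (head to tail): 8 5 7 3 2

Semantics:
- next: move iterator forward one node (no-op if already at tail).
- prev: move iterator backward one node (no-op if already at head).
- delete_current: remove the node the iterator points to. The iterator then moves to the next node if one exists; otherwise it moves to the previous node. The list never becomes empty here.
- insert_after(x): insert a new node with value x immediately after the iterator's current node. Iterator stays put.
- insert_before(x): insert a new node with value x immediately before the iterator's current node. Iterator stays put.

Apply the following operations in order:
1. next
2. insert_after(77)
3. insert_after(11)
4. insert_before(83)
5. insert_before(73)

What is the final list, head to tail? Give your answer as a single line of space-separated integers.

Answer: 8 83 73 5 11 77 7 3 2

Derivation:
After 1 (next): list=[8, 5, 7, 3, 2] cursor@5
After 2 (insert_after(77)): list=[8, 5, 77, 7, 3, 2] cursor@5
After 3 (insert_after(11)): list=[8, 5, 11, 77, 7, 3, 2] cursor@5
After 4 (insert_before(83)): list=[8, 83, 5, 11, 77, 7, 3, 2] cursor@5
After 5 (insert_before(73)): list=[8, 83, 73, 5, 11, 77, 7, 3, 2] cursor@5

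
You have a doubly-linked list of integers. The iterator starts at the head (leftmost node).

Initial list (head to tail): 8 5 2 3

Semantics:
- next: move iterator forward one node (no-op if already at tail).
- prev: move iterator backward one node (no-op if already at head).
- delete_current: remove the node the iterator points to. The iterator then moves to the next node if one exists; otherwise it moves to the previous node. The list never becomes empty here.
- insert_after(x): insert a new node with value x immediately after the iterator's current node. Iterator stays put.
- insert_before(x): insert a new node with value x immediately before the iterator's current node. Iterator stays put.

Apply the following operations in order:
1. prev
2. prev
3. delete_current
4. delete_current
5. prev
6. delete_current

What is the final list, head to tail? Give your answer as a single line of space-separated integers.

Answer: 3

Derivation:
After 1 (prev): list=[8, 5, 2, 3] cursor@8
After 2 (prev): list=[8, 5, 2, 3] cursor@8
After 3 (delete_current): list=[5, 2, 3] cursor@5
After 4 (delete_current): list=[2, 3] cursor@2
After 5 (prev): list=[2, 3] cursor@2
After 6 (delete_current): list=[3] cursor@3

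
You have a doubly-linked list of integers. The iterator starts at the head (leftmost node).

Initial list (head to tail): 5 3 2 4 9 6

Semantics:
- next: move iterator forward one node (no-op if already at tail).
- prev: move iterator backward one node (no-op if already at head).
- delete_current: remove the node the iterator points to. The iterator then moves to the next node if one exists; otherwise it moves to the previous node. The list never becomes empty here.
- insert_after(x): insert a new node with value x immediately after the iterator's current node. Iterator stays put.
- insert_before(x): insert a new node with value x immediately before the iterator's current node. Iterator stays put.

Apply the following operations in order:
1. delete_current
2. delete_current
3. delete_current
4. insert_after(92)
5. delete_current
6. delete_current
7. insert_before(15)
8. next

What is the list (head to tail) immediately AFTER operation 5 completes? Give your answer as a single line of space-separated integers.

Answer: 92 9 6

Derivation:
After 1 (delete_current): list=[3, 2, 4, 9, 6] cursor@3
After 2 (delete_current): list=[2, 4, 9, 6] cursor@2
After 3 (delete_current): list=[4, 9, 6] cursor@4
After 4 (insert_after(92)): list=[4, 92, 9, 6] cursor@4
After 5 (delete_current): list=[92, 9, 6] cursor@92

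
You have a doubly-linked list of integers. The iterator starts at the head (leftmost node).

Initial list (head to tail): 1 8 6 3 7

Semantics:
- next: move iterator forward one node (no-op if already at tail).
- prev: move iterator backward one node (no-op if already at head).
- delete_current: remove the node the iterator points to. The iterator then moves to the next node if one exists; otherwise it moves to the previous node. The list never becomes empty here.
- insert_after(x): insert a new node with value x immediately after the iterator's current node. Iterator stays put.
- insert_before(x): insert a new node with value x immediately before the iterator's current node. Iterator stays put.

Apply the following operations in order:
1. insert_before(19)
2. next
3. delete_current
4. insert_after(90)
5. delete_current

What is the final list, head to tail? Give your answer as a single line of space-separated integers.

Answer: 19 1 90 3 7

Derivation:
After 1 (insert_before(19)): list=[19, 1, 8, 6, 3, 7] cursor@1
After 2 (next): list=[19, 1, 8, 6, 3, 7] cursor@8
After 3 (delete_current): list=[19, 1, 6, 3, 7] cursor@6
After 4 (insert_after(90)): list=[19, 1, 6, 90, 3, 7] cursor@6
After 5 (delete_current): list=[19, 1, 90, 3, 7] cursor@90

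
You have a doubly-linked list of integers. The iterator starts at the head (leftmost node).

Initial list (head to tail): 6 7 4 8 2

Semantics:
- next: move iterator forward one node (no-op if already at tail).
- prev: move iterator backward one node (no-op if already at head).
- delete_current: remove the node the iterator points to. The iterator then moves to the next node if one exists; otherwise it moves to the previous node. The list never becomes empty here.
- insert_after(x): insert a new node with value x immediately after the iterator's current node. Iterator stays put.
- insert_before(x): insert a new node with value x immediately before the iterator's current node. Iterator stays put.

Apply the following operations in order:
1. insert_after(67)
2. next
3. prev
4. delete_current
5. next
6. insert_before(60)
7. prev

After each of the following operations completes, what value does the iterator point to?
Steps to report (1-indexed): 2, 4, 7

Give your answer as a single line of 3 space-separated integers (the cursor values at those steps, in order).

After 1 (insert_after(67)): list=[6, 67, 7, 4, 8, 2] cursor@6
After 2 (next): list=[6, 67, 7, 4, 8, 2] cursor@67
After 3 (prev): list=[6, 67, 7, 4, 8, 2] cursor@6
After 4 (delete_current): list=[67, 7, 4, 8, 2] cursor@67
After 5 (next): list=[67, 7, 4, 8, 2] cursor@7
After 6 (insert_before(60)): list=[67, 60, 7, 4, 8, 2] cursor@7
After 7 (prev): list=[67, 60, 7, 4, 8, 2] cursor@60

Answer: 67 67 60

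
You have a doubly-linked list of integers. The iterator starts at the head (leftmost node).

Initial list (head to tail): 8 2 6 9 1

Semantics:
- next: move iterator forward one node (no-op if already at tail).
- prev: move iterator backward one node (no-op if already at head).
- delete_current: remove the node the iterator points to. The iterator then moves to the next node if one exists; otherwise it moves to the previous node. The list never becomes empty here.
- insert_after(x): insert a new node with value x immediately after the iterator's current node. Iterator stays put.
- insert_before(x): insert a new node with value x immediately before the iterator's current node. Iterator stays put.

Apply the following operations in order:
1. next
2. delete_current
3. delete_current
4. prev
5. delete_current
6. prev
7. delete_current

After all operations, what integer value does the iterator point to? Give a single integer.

Answer: 1

Derivation:
After 1 (next): list=[8, 2, 6, 9, 1] cursor@2
After 2 (delete_current): list=[8, 6, 9, 1] cursor@6
After 3 (delete_current): list=[8, 9, 1] cursor@9
After 4 (prev): list=[8, 9, 1] cursor@8
After 5 (delete_current): list=[9, 1] cursor@9
After 6 (prev): list=[9, 1] cursor@9
After 7 (delete_current): list=[1] cursor@1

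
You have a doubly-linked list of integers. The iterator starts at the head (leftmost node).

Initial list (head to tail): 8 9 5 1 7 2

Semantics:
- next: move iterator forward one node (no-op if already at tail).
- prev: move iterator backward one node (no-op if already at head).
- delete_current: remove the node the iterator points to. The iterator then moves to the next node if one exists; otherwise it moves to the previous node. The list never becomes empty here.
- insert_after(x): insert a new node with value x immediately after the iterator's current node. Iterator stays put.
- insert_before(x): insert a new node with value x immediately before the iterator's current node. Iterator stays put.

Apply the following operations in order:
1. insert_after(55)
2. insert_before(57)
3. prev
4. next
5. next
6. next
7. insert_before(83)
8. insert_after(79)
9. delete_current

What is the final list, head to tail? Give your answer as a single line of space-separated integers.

After 1 (insert_after(55)): list=[8, 55, 9, 5, 1, 7, 2] cursor@8
After 2 (insert_before(57)): list=[57, 8, 55, 9, 5, 1, 7, 2] cursor@8
After 3 (prev): list=[57, 8, 55, 9, 5, 1, 7, 2] cursor@57
After 4 (next): list=[57, 8, 55, 9, 5, 1, 7, 2] cursor@8
After 5 (next): list=[57, 8, 55, 9, 5, 1, 7, 2] cursor@55
After 6 (next): list=[57, 8, 55, 9, 5, 1, 7, 2] cursor@9
After 7 (insert_before(83)): list=[57, 8, 55, 83, 9, 5, 1, 7, 2] cursor@9
After 8 (insert_after(79)): list=[57, 8, 55, 83, 9, 79, 5, 1, 7, 2] cursor@9
After 9 (delete_current): list=[57, 8, 55, 83, 79, 5, 1, 7, 2] cursor@79

Answer: 57 8 55 83 79 5 1 7 2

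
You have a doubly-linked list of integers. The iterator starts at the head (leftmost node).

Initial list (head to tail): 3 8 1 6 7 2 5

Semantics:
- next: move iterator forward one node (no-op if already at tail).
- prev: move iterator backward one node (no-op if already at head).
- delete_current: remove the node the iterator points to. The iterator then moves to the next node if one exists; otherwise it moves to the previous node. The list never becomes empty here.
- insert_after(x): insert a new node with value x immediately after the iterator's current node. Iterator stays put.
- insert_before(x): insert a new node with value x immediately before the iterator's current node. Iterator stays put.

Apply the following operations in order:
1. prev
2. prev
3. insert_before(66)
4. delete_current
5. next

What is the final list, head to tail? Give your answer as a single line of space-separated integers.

After 1 (prev): list=[3, 8, 1, 6, 7, 2, 5] cursor@3
After 2 (prev): list=[3, 8, 1, 6, 7, 2, 5] cursor@3
After 3 (insert_before(66)): list=[66, 3, 8, 1, 6, 7, 2, 5] cursor@3
After 4 (delete_current): list=[66, 8, 1, 6, 7, 2, 5] cursor@8
After 5 (next): list=[66, 8, 1, 6, 7, 2, 5] cursor@1

Answer: 66 8 1 6 7 2 5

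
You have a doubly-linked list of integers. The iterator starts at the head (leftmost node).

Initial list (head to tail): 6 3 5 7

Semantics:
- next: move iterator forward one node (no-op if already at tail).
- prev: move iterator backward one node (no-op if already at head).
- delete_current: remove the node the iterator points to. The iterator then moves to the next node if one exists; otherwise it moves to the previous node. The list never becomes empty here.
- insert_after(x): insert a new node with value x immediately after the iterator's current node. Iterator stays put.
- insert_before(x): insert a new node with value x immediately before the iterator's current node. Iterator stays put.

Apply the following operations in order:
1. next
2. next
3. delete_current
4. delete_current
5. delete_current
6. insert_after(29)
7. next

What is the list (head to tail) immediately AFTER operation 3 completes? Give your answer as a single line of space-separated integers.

Answer: 6 3 7

Derivation:
After 1 (next): list=[6, 3, 5, 7] cursor@3
After 2 (next): list=[6, 3, 5, 7] cursor@5
After 3 (delete_current): list=[6, 3, 7] cursor@7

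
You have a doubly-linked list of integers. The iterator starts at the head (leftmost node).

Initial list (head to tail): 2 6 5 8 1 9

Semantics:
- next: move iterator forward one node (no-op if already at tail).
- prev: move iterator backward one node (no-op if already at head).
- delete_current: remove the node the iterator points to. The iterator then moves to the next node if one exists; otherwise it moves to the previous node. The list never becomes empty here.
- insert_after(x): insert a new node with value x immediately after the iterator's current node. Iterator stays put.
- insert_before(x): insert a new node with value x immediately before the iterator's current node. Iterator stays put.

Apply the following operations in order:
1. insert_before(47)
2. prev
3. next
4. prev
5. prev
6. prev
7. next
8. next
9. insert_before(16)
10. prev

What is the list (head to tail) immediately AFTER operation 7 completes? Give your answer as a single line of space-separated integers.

Answer: 47 2 6 5 8 1 9

Derivation:
After 1 (insert_before(47)): list=[47, 2, 6, 5, 8, 1, 9] cursor@2
After 2 (prev): list=[47, 2, 6, 5, 8, 1, 9] cursor@47
After 3 (next): list=[47, 2, 6, 5, 8, 1, 9] cursor@2
After 4 (prev): list=[47, 2, 6, 5, 8, 1, 9] cursor@47
After 5 (prev): list=[47, 2, 6, 5, 8, 1, 9] cursor@47
After 6 (prev): list=[47, 2, 6, 5, 8, 1, 9] cursor@47
After 7 (next): list=[47, 2, 6, 5, 8, 1, 9] cursor@2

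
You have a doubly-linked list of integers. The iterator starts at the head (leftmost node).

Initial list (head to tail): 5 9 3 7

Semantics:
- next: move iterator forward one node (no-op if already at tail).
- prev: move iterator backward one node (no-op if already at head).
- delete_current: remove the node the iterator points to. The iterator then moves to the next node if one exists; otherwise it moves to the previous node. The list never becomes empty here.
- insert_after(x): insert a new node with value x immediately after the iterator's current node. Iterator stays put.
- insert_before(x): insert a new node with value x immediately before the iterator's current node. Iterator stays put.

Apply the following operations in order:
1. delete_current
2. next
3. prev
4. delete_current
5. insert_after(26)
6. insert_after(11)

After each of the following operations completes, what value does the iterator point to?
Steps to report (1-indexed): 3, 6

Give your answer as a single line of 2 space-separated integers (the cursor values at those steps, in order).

Answer: 9 3

Derivation:
After 1 (delete_current): list=[9, 3, 7] cursor@9
After 2 (next): list=[9, 3, 7] cursor@3
After 3 (prev): list=[9, 3, 7] cursor@9
After 4 (delete_current): list=[3, 7] cursor@3
After 5 (insert_after(26)): list=[3, 26, 7] cursor@3
After 6 (insert_after(11)): list=[3, 11, 26, 7] cursor@3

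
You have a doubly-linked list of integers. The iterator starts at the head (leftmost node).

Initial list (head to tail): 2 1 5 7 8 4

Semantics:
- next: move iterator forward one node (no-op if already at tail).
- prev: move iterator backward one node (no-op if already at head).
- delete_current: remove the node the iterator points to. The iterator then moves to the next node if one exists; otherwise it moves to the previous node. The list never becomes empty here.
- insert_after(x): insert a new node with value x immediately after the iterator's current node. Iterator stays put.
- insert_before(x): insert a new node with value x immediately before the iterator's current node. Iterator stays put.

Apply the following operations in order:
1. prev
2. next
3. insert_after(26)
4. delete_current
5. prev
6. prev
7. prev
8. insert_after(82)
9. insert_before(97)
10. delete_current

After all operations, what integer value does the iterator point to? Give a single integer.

Answer: 82

Derivation:
After 1 (prev): list=[2, 1, 5, 7, 8, 4] cursor@2
After 2 (next): list=[2, 1, 5, 7, 8, 4] cursor@1
After 3 (insert_after(26)): list=[2, 1, 26, 5, 7, 8, 4] cursor@1
After 4 (delete_current): list=[2, 26, 5, 7, 8, 4] cursor@26
After 5 (prev): list=[2, 26, 5, 7, 8, 4] cursor@2
After 6 (prev): list=[2, 26, 5, 7, 8, 4] cursor@2
After 7 (prev): list=[2, 26, 5, 7, 8, 4] cursor@2
After 8 (insert_after(82)): list=[2, 82, 26, 5, 7, 8, 4] cursor@2
After 9 (insert_before(97)): list=[97, 2, 82, 26, 5, 7, 8, 4] cursor@2
After 10 (delete_current): list=[97, 82, 26, 5, 7, 8, 4] cursor@82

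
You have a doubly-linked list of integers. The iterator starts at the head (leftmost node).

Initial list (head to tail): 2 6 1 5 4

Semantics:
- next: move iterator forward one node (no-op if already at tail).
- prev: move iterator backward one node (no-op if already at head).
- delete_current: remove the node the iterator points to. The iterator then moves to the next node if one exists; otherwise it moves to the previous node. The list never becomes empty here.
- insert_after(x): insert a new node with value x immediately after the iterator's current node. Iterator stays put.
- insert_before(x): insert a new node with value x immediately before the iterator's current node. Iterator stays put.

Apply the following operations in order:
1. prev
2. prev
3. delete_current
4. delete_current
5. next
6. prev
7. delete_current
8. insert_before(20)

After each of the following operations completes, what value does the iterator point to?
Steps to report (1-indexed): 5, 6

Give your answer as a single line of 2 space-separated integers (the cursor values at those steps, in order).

Answer: 5 1

Derivation:
After 1 (prev): list=[2, 6, 1, 5, 4] cursor@2
After 2 (prev): list=[2, 6, 1, 5, 4] cursor@2
After 3 (delete_current): list=[6, 1, 5, 4] cursor@6
After 4 (delete_current): list=[1, 5, 4] cursor@1
After 5 (next): list=[1, 5, 4] cursor@5
After 6 (prev): list=[1, 5, 4] cursor@1
After 7 (delete_current): list=[5, 4] cursor@5
After 8 (insert_before(20)): list=[20, 5, 4] cursor@5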